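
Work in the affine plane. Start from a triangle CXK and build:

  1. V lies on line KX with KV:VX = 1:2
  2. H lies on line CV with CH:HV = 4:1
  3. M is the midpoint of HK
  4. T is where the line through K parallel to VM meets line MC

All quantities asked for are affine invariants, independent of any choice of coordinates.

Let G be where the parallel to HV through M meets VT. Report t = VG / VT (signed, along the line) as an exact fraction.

Set C = (0, 0), X = (1, 0), K = (0, 1); any affine frame gives the same invariant.
1. V lies on line KX with KV:VX = 1:2 ⇒ V = (1/3, 2/3)
2. H lies on line CV with CH:HV = 4:1 ⇒ H = (4/15, 8/15)
3. M is the midpoint of HK ⇒ M = (2/15, 23/30)
4. T is where the line through K parallel to VM meets line MC ⇒ T = (4/25, 23/25)
through M parallel to HV: direction (1/15, 2/15); meets VT at G = (17/90, 79/90)
G = V + t·(T−V) with t = 5/6

t = 5/6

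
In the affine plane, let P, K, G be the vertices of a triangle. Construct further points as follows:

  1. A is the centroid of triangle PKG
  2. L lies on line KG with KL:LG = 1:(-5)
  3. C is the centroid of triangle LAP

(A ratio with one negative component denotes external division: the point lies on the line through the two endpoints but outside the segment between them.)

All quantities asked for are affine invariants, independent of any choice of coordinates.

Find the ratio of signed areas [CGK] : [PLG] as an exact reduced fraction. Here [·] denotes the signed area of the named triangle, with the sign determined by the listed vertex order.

Set P = (0, 0), K = (1, 0), G = (0, 1); any affine frame gives the same invariant.
1. A is the centroid of triangle PKG ⇒ A = (1/3, 1/3)
2. L lies on line KG with KL:LG = 1:(-5) ⇒ L = (5/4, -1/4)
3. C is the centroid of triangle LAP ⇒ C = (19/36, 1/36)
2·[CGK] = -4/9, 2·[PLG] = 5/4
[CGK]:[PLG] = -4/9:5/4 = -16/45

[CGK]:[PLG] = -16/45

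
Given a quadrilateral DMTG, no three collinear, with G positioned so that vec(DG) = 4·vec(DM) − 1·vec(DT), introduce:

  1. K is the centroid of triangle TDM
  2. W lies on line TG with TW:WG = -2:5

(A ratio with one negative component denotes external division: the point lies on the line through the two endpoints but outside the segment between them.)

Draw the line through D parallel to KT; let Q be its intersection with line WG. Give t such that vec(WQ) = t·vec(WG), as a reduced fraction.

Assign D = (0, 0), M = (1, 0), T = (0, 1), G = (4, -1) — the answer is frame-independent, so this choice is without loss of generality.
1. K is the centroid of triangle TDM ⇒ K = (1/3, 1/3)
2. W lies on line TG with TW:WG = -2:5 ⇒ W = (-8/3, 7/3)
through D parallel to KT: direction (-1/3, 2/3); meets WG at Q = (-2/3, 4/3)
Q = W + t·(G−W) with t = 3/10

t = 3/10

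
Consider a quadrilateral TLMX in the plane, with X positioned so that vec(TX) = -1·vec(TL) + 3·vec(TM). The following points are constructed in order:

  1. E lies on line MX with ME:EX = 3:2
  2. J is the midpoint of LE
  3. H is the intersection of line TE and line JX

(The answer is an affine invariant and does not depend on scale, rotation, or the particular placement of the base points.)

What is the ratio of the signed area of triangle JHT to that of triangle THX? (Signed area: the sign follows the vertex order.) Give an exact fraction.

[JHT]:[THX] = 11/4

Set T = (0, 0), L = (1, 0), M = (0, 1), X = (-1, 3); any affine frame gives the same invariant.
1. E lies on line MX with ME:EX = 3:2 ⇒ E = (-3/5, 11/5)
2. J is the midpoint of LE ⇒ J = (1/5, 11/10)
3. H is the intersection of line TE and line JX ⇒ H = (-17/25, 187/75)
2·[JHT] = 187/150, 2·[THX] = 34/75
[JHT]:[THX] = 187/150:34/75 = 11/4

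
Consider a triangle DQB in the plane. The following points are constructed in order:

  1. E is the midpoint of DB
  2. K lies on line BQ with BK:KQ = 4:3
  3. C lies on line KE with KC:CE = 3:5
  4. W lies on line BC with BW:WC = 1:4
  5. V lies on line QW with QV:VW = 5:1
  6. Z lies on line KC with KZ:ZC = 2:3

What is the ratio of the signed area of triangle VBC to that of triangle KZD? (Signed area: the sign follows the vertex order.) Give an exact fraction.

[VBC]:[KZD] = 35/48

Choose coordinates D = (0, 0), Q = (1, 0), B = (0, 1).
1. E is the midpoint of DB ⇒ E = (0, 1/2)
2. K lies on line BQ with BK:KQ = 4:3 ⇒ K = (4/7, 3/7)
3. C lies on line KE with KC:CE = 3:5 ⇒ C = (5/14, 51/112)
4. W lies on line BC with BW:WC = 1:4 ⇒ W = (1/14, 499/560)
5. V lies on line QW with QV:VW = 5:1 ⇒ V = (19/84, 499/672)
6. Z lies on line KC with KZ:ZC = 2:3 ⇒ Z = (17/35, 123/280)
2·[VBC] = 1/32, 2·[KZD] = 3/70
[VBC]:[KZD] = 1/32:3/70 = 35/48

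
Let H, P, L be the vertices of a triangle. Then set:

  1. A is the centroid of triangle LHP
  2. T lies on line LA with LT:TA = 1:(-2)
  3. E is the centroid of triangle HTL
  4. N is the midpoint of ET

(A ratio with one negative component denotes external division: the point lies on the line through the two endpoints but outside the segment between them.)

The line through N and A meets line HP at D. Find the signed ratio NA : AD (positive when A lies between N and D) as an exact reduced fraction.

Work in coordinates with H = (0, 0), P = (1, 0), L = (0, 1).
1. A is the centroid of triangle LHP ⇒ A = (1/3, 1/3)
2. T lies on line LA with LT:TA = 1:(-2) ⇒ T = (-1/3, 5/3)
3. E is the centroid of triangle HTL ⇒ E = (-1/9, 8/9)
4. N is the midpoint of ET ⇒ N = (-2/9, 23/18)
line NA meets HP at D = (9/17, 0)
A = N + t·(D−N) with t = 17/23, so NA:AD = 17/23:6/23

NA:AD = 17/6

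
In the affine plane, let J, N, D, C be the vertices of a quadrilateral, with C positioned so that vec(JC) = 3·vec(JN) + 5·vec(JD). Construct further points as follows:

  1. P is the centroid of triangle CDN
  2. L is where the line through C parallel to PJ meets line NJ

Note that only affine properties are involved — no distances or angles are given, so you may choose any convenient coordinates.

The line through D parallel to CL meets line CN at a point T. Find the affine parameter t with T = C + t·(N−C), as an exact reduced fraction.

t = -1/4

Choose coordinates J = (0, 0), N = (1, 0), D = (0, 1), C = (3, 5).
1. P is the centroid of triangle CDN ⇒ P = (4/3, 2)
2. L is where the line through C parallel to PJ meets line NJ ⇒ L = (-1/3, 0)
through D parallel to CL: direction (-10/3, -5); meets CN at T = (7/2, 25/4)
T = C + t·(N−C) with t = -1/4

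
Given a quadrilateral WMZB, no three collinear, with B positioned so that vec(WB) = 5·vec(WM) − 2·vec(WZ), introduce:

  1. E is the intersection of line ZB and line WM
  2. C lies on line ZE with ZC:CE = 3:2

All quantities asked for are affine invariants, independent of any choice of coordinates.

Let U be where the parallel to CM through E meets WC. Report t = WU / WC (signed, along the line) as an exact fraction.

t = 5/3

Work in coordinates with W = (0, 0), M = (1, 0), Z = (0, 1), B = (5, -2).
1. E is the intersection of line ZB and line WM ⇒ E = (5/3, 0)
2. C lies on line ZE with ZC:CE = 3:2 ⇒ C = (1, 2/5)
through E parallel to CM: direction (0, -2/5); meets WC at U = (5/3, 2/3)
U = W + t·(C−W) with t = 5/3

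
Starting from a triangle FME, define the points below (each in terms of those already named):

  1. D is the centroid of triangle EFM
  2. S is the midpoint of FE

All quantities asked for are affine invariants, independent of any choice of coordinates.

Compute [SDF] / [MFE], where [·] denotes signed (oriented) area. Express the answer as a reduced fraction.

Choose coordinates F = (0, 0), M = (1, 0), E = (0, 1).
1. D is the centroid of triangle EFM ⇒ D = (1/3, 1/3)
2. S is the midpoint of FE ⇒ S = (0, 1/2)
2·[SDF] = -1/6, 2·[MFE] = -1
[SDF]:[MFE] = -1/6:-1 = 1/6

[SDF]:[MFE] = 1/6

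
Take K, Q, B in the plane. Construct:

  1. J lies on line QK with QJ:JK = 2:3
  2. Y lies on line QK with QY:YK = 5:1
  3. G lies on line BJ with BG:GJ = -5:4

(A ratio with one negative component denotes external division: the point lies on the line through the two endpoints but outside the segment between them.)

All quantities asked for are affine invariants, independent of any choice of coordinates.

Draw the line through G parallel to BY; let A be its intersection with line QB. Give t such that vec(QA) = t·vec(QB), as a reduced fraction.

Choose coordinates K = (0, 0), Q = (1, 0), B = (0, 1).
1. J lies on line QK with QJ:JK = 2:3 ⇒ J = (3/5, 0)
2. Y lies on line QK with QY:YK = 5:1 ⇒ Y = (1/6, 0)
3. G lies on line BJ with BG:GJ = -5:4 ⇒ G = (3, -4)
through G parallel to BY: direction (1/6, -1); meets QB at A = (13/5, -8/5)
A = Q + t·(B−Q) with t = -8/5

t = -8/5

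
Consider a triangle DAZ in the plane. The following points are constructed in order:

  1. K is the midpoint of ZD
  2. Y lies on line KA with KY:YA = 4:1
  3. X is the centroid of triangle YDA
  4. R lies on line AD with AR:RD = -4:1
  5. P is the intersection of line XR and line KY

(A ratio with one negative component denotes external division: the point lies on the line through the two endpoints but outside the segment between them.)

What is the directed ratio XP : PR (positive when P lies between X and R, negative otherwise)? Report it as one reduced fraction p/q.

Choose coordinates D = (0, 0), A = (1, 0), Z = (0, 1).
1. K is the midpoint of ZD ⇒ K = (0, 1/2)
2. Y lies on line KA with KY:YA = 4:1 ⇒ Y = (4/5, 1/10)
3. X is the centroid of triangle YDA ⇒ X = (3/5, 1/30)
4. R lies on line AD with AR:RD = -4:1 ⇒ R = (-1/3, 0)
5. P is the intersection of line XR and line KY ⇒ P = (41/45, 2/45)
P = X + t·(R−X) with t = -1/3, so XP:PR = t:(1−t) = -1/3:4/3

XP:PR = -1/4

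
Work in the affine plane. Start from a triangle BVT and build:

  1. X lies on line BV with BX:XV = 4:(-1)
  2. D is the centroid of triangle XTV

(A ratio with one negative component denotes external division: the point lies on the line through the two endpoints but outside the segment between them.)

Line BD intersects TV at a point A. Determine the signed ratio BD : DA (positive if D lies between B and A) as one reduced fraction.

BD:DA = -10

Set B = (0, 0), V = (1, 0), T = (0, 1); any affine frame gives the same invariant.
1. X lies on line BV with BX:XV = 4:(-1) ⇒ X = (4/3, 0)
2. D is the centroid of triangle XTV ⇒ D = (7/9, 1/3)
line BD meets TV at A = (7/10, 3/10)
D = B + t·(A−B) with t = 10/9, so BD:DA = 10/9:-1/9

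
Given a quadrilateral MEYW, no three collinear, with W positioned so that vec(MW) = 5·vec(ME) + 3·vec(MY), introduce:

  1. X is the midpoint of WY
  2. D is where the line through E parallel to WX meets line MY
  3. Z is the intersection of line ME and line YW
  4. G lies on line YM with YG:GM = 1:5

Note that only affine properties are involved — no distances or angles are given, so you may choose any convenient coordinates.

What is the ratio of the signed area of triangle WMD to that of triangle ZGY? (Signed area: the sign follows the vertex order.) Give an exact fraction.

Choose coordinates M = (0, 0), E = (1, 0), Y = (0, 1), W = (5, 3).
1. X is the midpoint of WY ⇒ X = (5/2, 2)
2. D is where the line through E parallel to WX meets line MY ⇒ D = (0, -2/5)
3. Z is the intersection of line ME and line YW ⇒ Z = (-5/2, 0)
4. G lies on line YM with YG:GM = 1:5 ⇒ G = (0, 5/6)
2·[WMD] = 2, 2·[ZGY] = 5/12
[WMD]:[ZGY] = 2:5/12 = 24/5

[WMD]:[ZGY] = 24/5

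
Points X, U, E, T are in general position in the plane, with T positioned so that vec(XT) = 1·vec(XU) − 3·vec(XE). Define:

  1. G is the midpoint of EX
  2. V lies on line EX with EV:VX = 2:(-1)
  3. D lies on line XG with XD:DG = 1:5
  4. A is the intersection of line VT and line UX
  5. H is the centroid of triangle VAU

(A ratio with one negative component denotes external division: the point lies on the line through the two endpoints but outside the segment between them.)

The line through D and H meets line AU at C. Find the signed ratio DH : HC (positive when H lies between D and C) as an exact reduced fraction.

DH:HC = -5/4

Assign X = (0, 0), U = (1, 0), E = (0, 1), T = (1, -3) — the answer is frame-independent, so this choice is without loss of generality.
1. G is the midpoint of EX ⇒ G = (0, 1/2)
2. V lies on line EX with EV:VX = 2:(-1) ⇒ V = (0, -1)
3. D lies on line XG with XD:DG = 1:5 ⇒ D = (0, 1/12)
4. A is the intersection of line VT and line UX ⇒ A = (-1/2, 0)
5. H is the centroid of triangle VAU ⇒ H = (1/6, -1/3)
line DH meets AU at C = (1/30, 0)
H = D + t·(C−D) with t = 5, so DH:HC = 5:-4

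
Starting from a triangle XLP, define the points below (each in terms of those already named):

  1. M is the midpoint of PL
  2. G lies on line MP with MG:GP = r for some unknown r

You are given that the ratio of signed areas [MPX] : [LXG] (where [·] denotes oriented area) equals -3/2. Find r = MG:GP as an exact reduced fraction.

r = -1/4

Assign X = (0, 0), L = (1, 0), P = (0, 1) — the answer is frame-independent, so this choice is without loss of generality.
1. M is the midpoint of PL ⇒ M = (1/2, 1/2)
2. With MG:GP = r, write λ = r/(r+1) so G = M + λ·(P−M); G is affine-linear in λ
Every point depending on G is an affine combination of G and λ-independent points, so each such coordinate is linear in λ; the λ² term in each signed area is a multiple of (P−M)×(P−M) = 0, so 2·[MPX] and 2·[LXG] are each linear in λ. Evaluating at λ=0 and λ=1:
  2·[MPX] = 1/2,   2·[LXG] = -1/2·λ − 1/2
So [MPX]:[LXG] = (1/2) / (-1/2·λ − 1/2). Setting this equal to -3/2:
  1/2 = -3/2·(-1/2·λ − 1/2)  ⇒  λ = -1/3
Then r = λ/(1−λ) = (-1/3)/(4/3) = -1/4. Check: with r = -1/4, G = (2/3, 1/3) and [MPX]:[LXG] = -3/2 as required.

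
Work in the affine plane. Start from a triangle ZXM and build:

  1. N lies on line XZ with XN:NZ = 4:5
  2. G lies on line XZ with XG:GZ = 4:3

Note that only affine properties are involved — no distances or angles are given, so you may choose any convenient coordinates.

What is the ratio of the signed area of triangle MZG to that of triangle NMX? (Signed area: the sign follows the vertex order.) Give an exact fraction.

[MZG]:[NMX] = -27/28

Set Z = (0, 0), X = (1, 0), M = (0, 1); any affine frame gives the same invariant.
1. N lies on line XZ with XN:NZ = 4:5 ⇒ N = (5/9, 0)
2. G lies on line XZ with XG:GZ = 4:3 ⇒ G = (3/7, 0)
2·[MZG] = 3/7, 2·[NMX] = -4/9
[MZG]:[NMX] = 3/7:-4/9 = -27/28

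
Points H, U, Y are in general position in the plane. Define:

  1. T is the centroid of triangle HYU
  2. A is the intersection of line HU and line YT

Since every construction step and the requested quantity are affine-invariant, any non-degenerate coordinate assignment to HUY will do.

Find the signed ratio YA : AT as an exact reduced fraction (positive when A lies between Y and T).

Set H = (0, 0), U = (1, 0), Y = (0, 1); any affine frame gives the same invariant.
1. T is the centroid of triangle HYU ⇒ T = (1/3, 1/3)
2. A is the intersection of line HU and line YT ⇒ A = (1/2, 0)
A = Y + t·(T−Y) with t = 3/2, so YA:AT = t:(1−t) = 3/2:-1/2

YA:AT = -3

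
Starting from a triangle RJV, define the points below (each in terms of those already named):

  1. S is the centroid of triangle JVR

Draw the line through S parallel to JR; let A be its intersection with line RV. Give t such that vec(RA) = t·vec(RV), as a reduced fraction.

Work in coordinates with R = (0, 0), J = (1, 0), V = (0, 1).
1. S is the centroid of triangle JVR ⇒ S = (1/3, 1/3)
through S parallel to JR: direction (-1, 0); meets RV at A = (0, 1/3)
A = R + t·(V−R) with t = 1/3

t = 1/3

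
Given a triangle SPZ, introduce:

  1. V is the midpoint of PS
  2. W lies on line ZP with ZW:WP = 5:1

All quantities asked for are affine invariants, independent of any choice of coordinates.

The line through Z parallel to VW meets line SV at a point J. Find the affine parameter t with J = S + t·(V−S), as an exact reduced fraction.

Choose coordinates S = (0, 0), P = (1, 0), Z = (0, 1).
1. V is the midpoint of PS ⇒ V = (1/2, 0)
2. W lies on line ZP with ZW:WP = 5:1 ⇒ W = (5/6, 1/6)
through Z parallel to VW: direction (1/3, 1/6); meets SV at J = (-2, 0)
J = S + t·(V−S) with t = -4

t = -4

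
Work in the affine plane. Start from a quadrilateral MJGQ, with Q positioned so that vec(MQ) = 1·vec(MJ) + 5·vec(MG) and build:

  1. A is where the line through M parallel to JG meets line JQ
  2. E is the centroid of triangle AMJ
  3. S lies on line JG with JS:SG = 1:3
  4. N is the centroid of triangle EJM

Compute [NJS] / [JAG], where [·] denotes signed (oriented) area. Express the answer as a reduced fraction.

Set M = (0, 0), J = (1, 0), G = (0, 1), Q = (1, 5); any affine frame gives the same invariant.
1. A is where the line through M parallel to JG meets line JQ ⇒ A = (1, -1)
2. E is the centroid of triangle AMJ ⇒ E = (2/3, -1/3)
3. S lies on line JG with JS:SG = 1:3 ⇒ S = (3/4, 1/4)
4. N is the centroid of triangle EJM ⇒ N = (5/9, -1/9)
2·[NJS] = 5/36, 2·[JAG] = -1
[NJS]:[JAG] = 5/36:-1 = -5/36

[NJS]:[JAG] = -5/36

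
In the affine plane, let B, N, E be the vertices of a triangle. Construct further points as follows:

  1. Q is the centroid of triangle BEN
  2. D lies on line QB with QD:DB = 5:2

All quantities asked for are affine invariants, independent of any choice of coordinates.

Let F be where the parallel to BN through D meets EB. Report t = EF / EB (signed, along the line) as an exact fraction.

t = 19/21

Set B = (0, 0), N = (1, 0), E = (0, 1); any affine frame gives the same invariant.
1. Q is the centroid of triangle BEN ⇒ Q = (1/3, 1/3)
2. D lies on line QB with QD:DB = 5:2 ⇒ D = (2/21, 2/21)
through D parallel to BN: direction (1, 0); meets EB at F = (0, 2/21)
F = E + t·(B−E) with t = 19/21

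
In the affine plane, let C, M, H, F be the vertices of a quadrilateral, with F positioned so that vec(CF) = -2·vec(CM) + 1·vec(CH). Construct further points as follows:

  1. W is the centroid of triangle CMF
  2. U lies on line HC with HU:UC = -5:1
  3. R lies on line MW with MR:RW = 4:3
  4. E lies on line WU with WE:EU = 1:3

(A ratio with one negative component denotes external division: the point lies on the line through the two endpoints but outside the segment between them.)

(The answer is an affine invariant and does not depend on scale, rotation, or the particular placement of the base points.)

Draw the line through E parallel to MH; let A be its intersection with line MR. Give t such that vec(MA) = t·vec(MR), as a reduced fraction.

t = 119/64

Work in coordinates with C = (0, 0), M = (1, 0), H = (0, 1), F = (-2, 1).
1. W is the centroid of triangle CMF ⇒ W = (-1/3, 1/3)
2. U lies on line HC with HU:UC = -5:1 ⇒ U = (0, -1/4)
3. R lies on line MW with MR:RW = 4:3 ⇒ R = (5/21, 4/21)
4. E lies on line WU with WE:EU = 1:3 ⇒ E = (-1/4, 3/16)
through E parallel to MH: direction (-1, 1); meets MR at A = (-5/12, 17/48)
A = M + t·(R−M) with t = 119/64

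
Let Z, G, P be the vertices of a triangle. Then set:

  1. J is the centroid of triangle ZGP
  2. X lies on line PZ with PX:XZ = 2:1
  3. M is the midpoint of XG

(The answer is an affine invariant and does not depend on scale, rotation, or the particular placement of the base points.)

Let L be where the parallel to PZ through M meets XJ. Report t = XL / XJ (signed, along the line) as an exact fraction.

t = 3/2

Assign Z = (0, 0), G = (1, 0), P = (0, 1) — the answer is frame-independent, so this choice is without loss of generality.
1. J is the centroid of triangle ZGP ⇒ J = (1/3, 1/3)
2. X lies on line PZ with PX:XZ = 2:1 ⇒ X = (0, 1/3)
3. M is the midpoint of XG ⇒ M = (1/2, 1/6)
through M parallel to PZ: direction (0, -1); meets XJ at L = (1/2, 1/3)
L = X + t·(J−X) with t = 3/2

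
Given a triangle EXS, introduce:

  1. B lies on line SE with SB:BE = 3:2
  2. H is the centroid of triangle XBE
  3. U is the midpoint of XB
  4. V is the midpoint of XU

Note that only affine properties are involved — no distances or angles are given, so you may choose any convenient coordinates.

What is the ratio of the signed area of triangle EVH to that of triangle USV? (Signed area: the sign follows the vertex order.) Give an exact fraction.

Work in coordinates with E = (0, 0), X = (1, 0), S = (0, 1).
1. B lies on line SE with SB:BE = 3:2 ⇒ B = (0, 2/5)
2. H is the centroid of triangle XBE ⇒ H = (1/3, 2/15)
3. U is the midpoint of XB ⇒ U = (1/2, 1/5)
4. V is the midpoint of XU ⇒ V = (3/4, 1/10)
2·[EVH] = 1/15, 2·[USV] = -3/20
[EVH]:[USV] = 1/15:-3/20 = -4/9

[EVH]:[USV] = -4/9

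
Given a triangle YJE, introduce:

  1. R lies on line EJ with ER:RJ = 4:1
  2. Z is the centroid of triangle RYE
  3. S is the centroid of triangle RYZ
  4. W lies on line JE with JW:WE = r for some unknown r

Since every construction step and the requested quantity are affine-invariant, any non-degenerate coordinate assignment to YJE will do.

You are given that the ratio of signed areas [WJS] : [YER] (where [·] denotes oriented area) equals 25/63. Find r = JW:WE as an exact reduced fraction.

Set Y = (0, 0), J = (1, 0), E = (0, 1); any affine frame gives the same invariant.
1. R lies on line EJ with ER:RJ = 4:1 ⇒ R = (4/5, 1/5)
2. Z is the centroid of triangle RYE ⇒ Z = (4/15, 2/5)
3. S is the centroid of triangle RYZ ⇒ S = (16/45, 1/5)
4. With JW:WE = r, write λ = r/(r+1) so W = J + λ·(E−J); W is affine-linear in λ
Every point depending on W is an affine combination of W and λ-independent points, so each such coordinate is linear in λ; the λ² term in each signed area is a multiple of (E−J)×(E−J) = 0, so 2·[WJS] and 2·[YER] are each linear in λ. Evaluating at λ=0 and λ=1:
  2·[WJS] = -4/9·λ,   2·[YER] = -4/5
So [WJS]:[YER] = (-4/9·λ) / (-4/5). Setting this equal to 25/63:
  -4/9·λ = 25/63·(-4/5)  ⇒  λ = 5/7
Then r = λ/(1−λ) = (5/7)/(2/7) = 5/2. Check: with r = 5/2, W = (2/7, 5/7) and [WJS]:[YER] = 25/63 as required.

r = 5/2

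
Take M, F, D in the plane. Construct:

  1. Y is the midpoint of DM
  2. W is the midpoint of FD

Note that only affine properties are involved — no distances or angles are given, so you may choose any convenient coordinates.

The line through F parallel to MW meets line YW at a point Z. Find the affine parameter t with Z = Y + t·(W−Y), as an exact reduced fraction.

Choose coordinates M = (0, 0), F = (1, 0), D = (0, 1).
1. Y is the midpoint of DM ⇒ Y = (0, 1/2)
2. W is the midpoint of FD ⇒ W = (1/2, 1/2)
through F parallel to MW: direction (1/2, 1/2); meets YW at Z = (3/2, 1/2)
Z = Y + t·(W−Y) with t = 3

t = 3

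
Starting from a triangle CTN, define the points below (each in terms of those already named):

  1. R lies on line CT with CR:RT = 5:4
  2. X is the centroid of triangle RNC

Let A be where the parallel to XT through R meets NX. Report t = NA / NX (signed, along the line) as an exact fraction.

t = 17/13

Choose coordinates C = (0, 0), T = (1, 0), N = (0, 1).
1. R lies on line CT with CR:RT = 5:4 ⇒ R = (5/9, 0)
2. X is the centroid of triangle RNC ⇒ X = (5/27, 1/3)
through R parallel to XT: direction (22/27, -1/3); meets NX at A = (85/351, 5/39)
A = N + t·(X−N) with t = 17/13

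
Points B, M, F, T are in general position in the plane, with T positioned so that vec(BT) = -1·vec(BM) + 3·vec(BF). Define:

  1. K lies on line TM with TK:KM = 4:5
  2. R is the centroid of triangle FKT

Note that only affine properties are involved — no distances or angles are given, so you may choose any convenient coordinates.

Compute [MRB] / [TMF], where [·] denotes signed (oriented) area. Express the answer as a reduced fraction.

Work in coordinates with B = (0, 0), M = (1, 0), F = (0, 1), T = (-1, 3).
1. K lies on line TM with TK:KM = 4:5 ⇒ K = (-1/9, 5/3)
2. R is the centroid of triangle FKT ⇒ R = (-10/27, 17/9)
2·[MRB] = 17/9, 2·[TMF] = -1
[MRB]:[TMF] = 17/9:-1 = -17/9

[MRB]:[TMF] = -17/9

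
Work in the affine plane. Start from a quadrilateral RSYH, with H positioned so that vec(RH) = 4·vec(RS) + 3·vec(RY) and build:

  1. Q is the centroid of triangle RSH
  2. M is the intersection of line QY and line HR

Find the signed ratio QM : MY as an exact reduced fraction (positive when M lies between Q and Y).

QM:MY = 1/4

Work in coordinates with R = (0, 0), S = (1, 0), Y = (0, 1), H = (4, 3).
1. Q is the centroid of triangle RSH ⇒ Q = (5/3, 1)
2. M is the intersection of line QY and line HR ⇒ M = (4/3, 1)
M = Q + t·(Y−Q) with t = 1/5, so QM:MY = t:(1−t) = 1/5:4/5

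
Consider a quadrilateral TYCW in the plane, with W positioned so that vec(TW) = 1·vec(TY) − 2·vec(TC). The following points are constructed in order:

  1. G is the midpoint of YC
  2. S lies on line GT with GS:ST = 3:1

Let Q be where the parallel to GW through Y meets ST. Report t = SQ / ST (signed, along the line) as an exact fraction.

Work in coordinates with T = (0, 0), Y = (1, 0), C = (0, 1), W = (1, -2).
1. G is the midpoint of YC ⇒ G = (1/2, 1/2)
2. S lies on line GT with GS:ST = 3:1 ⇒ S = (1/8, 1/8)
through Y parallel to GW: direction (1/2, -5/2); meets ST at Q = (5/6, 5/6)
Q = S + t·(T−S) with t = -17/3

t = -17/3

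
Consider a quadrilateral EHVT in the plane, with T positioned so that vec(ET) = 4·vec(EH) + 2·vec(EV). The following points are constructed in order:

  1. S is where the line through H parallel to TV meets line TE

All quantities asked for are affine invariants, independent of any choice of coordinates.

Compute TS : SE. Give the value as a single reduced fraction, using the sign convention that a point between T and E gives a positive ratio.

TS:SE = -5

Assign E = (0, 0), H = (1, 0), V = (0, 1), T = (4, 2) — the answer is frame-independent, so this choice is without loss of generality.
1. S is where the line through H parallel to TV meets line TE ⇒ S = (-1, -1/2)
S = T + t·(E−T) with t = 5/4, so TS:SE = t:(1−t) = 5/4:-1/4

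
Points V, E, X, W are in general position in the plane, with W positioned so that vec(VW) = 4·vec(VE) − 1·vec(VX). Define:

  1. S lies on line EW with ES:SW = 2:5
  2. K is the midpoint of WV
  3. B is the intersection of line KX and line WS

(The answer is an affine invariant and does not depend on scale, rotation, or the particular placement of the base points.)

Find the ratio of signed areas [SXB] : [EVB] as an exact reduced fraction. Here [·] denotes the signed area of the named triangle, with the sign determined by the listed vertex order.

Assign V = (0, 0), E = (1, 0), X = (0, 1), W = (4, -1) — the answer is frame-independent, so this choice is without loss of generality.
1. S lies on line EW with ES:SW = 2:5 ⇒ S = (13/7, -2/7)
2. K is the midpoint of WV ⇒ K = (2, -1/2)
3. B is the intersection of line KX and line WS ⇒ B = (8/5, -1/5)
2·[SXB] = 6/35, 2·[EVB] = 1/5
[SXB]:[EVB] = 6/35:1/5 = 6/7

[SXB]:[EVB] = 6/7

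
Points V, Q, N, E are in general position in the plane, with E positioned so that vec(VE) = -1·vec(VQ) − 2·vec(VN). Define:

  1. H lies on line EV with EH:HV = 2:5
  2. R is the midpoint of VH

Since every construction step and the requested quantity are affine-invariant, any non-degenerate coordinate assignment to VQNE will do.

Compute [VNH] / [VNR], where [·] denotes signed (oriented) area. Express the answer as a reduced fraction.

Set V = (0, 0), Q = (1, 0), N = (0, 1), E = (-1, -2); any affine frame gives the same invariant.
1. H lies on line EV with EH:HV = 2:5 ⇒ H = (-5/7, -10/7)
2. R is the midpoint of VH ⇒ R = (-5/14, -5/7)
2·[VNH] = 5/7, 2·[VNR] = 5/14
[VNH]:[VNR] = 5/7:5/14 = 2

[VNH]:[VNR] = 2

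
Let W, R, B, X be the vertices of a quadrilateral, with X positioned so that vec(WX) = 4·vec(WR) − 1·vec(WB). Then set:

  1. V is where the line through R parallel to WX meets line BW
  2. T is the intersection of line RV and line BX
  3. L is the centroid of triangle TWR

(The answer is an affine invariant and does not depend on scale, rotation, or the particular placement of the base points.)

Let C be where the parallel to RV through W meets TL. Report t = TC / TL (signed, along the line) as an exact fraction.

t = 3

Work in coordinates with W = (0, 0), R = (1, 0), B = (0, 1), X = (4, -1).
1. V is where the line through R parallel to WX meets line BW ⇒ V = (0, 1/4)
2. T is the intersection of line RV and line BX ⇒ T = (3, -1/2)
3. L is the centroid of triangle TWR ⇒ L = (4/3, -1/6)
through W parallel to RV: direction (-1, 1/4); meets TL at C = (-2, 1/2)
C = T + t·(L−T) with t = 3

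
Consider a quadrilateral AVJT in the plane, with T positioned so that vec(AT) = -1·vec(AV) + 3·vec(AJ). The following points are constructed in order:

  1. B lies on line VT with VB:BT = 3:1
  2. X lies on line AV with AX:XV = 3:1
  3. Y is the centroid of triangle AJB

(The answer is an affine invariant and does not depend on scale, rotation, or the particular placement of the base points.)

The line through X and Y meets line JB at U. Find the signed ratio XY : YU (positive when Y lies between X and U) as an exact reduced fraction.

XY:YU = -29/8

Set A = (0, 0), V = (1, 0), J = (0, 1), T = (-1, 3); any affine frame gives the same invariant.
1. B lies on line VT with VB:BT = 3:1 ⇒ B = (-1/2, 9/4)
2. X lies on line AV with AX:XV = 3:1 ⇒ X = (3/4, 0)
3. Y is the centroid of triangle AJB ⇒ Y = (-1/6, 13/12)
line XY meets JB at U = (5/58, 91/116)
Y = X + t·(U−X) with t = 29/21, so XY:YU = 29/21:-8/21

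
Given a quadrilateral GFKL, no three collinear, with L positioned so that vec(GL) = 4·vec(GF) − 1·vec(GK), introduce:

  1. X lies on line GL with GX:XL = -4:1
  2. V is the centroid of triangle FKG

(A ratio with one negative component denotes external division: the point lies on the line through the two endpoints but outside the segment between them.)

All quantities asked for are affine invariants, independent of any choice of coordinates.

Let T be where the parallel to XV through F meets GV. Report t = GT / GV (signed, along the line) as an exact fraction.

t = 3/4

Work in coordinates with G = (0, 0), F = (1, 0), K = (0, 1), L = (4, -1).
1. X lies on line GL with GX:XL = -4:1 ⇒ X = (16/3, -4/3)
2. V is the centroid of triangle FKG ⇒ V = (1/3, 1/3)
through F parallel to XV: direction (-5, 5/3); meets GV at T = (1/4, 1/4)
T = G + t·(V−G) with t = 3/4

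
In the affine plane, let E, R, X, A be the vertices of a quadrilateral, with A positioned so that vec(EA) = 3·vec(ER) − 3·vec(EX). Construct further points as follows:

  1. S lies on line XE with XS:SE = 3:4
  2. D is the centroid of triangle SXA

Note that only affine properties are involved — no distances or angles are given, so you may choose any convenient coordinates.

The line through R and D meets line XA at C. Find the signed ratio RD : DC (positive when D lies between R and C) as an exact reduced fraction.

RD:DC = -10/3

Work in coordinates with E = (0, 0), R = (1, 0), X = (0, 1), A = (3, -3).
1. S lies on line XE with XS:SE = 3:4 ⇒ S = (0, 4/7)
2. D is the centroid of triangle SXA ⇒ D = (1, -10/21)
line RD meets XA at C = (1, -1/3)
D = R + t·(C−R) with t = 10/7, so RD:DC = 10/7:-3/7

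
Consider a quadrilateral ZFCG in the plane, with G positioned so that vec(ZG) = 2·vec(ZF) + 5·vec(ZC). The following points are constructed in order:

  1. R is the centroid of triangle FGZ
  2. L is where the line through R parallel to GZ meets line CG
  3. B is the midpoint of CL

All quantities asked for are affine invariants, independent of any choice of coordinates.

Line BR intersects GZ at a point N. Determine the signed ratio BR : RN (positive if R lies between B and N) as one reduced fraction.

BR:RN = -11/10

Work in coordinates with Z = (0, 0), F = (1, 0), C = (0, 1), G = (2, 5).
1. R is the centroid of triangle FGZ ⇒ R = (1, 5/3)
2. L is where the line through R parallel to GZ meets line CG ⇒ L = (11/3, 25/3)
3. B is the midpoint of CL ⇒ B = (11/6, 14/3)
line BR meets GZ at N = (58/33, 145/33)
R = B + t·(N−B) with t = 11, so BR:RN = 11:-10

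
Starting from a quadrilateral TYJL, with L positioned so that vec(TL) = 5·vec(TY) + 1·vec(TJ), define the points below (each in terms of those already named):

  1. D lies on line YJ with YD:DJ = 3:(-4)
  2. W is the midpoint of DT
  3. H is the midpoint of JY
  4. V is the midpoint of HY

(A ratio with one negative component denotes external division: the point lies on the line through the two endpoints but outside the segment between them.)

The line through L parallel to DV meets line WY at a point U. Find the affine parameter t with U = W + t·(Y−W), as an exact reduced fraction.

Choose coordinates T = (0, 0), Y = (1, 0), J = (0, 1), L = (5, 1).
1. D lies on line YJ with YD:DJ = 3:(-4) ⇒ D = (4, -3)
2. W is the midpoint of DT ⇒ W = (2, -3/2)
3. H is the midpoint of JY ⇒ H = (1/2, 1/2)
4. V is the midpoint of HY ⇒ V = (3/4, 1/4)
through L parallel to DV: direction (-13/4, 13/4); meets WY at U = (-9, 15)
U = W + t·(Y−W) with t = 11

t = 11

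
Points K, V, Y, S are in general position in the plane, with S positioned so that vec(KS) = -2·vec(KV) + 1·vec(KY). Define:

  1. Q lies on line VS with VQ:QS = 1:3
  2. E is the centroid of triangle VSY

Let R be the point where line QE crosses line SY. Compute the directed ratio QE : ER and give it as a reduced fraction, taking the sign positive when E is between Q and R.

QE:ER = 5/4

Work in coordinates with K = (0, 0), V = (1, 0), Y = (0, 1), S = (-2, 1).
1. Q lies on line VS with VQ:QS = 1:3 ⇒ Q = (1/4, 1/4)
2. E is the centroid of triangle VSY ⇒ E = (-1/3, 2/3)
line QE meets SY at R = (-4/5, 1)
E = Q + t·(R−Q) with t = 5/9, so QE:ER = 5/9:4/9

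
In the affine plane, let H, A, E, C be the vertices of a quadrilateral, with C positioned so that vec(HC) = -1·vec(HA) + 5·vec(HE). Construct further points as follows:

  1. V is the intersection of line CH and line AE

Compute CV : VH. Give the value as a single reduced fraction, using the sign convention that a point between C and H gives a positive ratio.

Work in coordinates with H = (0, 0), A = (1, 0), E = (0, 1), C = (-1, 5).
1. V is the intersection of line CH and line AE ⇒ V = (-1/4, 5/4)
V = C + t·(H−C) with t = 3/4, so CV:VH = t:(1−t) = 3/4:1/4

CV:VH = 3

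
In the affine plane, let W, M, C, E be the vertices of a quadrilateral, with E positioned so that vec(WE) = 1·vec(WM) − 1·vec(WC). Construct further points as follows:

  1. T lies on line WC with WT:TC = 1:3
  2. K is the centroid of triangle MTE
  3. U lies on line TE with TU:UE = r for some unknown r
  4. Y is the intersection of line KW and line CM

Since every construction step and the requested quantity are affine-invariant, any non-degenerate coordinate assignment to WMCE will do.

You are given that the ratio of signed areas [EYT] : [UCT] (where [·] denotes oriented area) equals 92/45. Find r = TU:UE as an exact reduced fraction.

r = 3

Assign W = (0, 0), M = (1, 0), C = (0, 1), E = (1, -1) — the answer is frame-independent, so this choice is without loss of generality.
1. T lies on line WC with WT:TC = 1:3 ⇒ T = (0, 1/4)
2. K is the centroid of triangle MTE ⇒ K = (2/3, -1/4)
3. With TU:UE = r, write λ = r/(r+1) so U = T + λ·(E−T); U is affine-linear in λ
4. Y is the intersection of line KW and line CM ⇒ Y = (8/5, -3/5)
Every point depending on U is an affine combination of U and λ-independent points, so each such coordinate is linear in λ; the λ² term in each signed area is a multiple of (E−T)×(E−T) = 0, so 2·[EYT] and 2·[UCT] are each linear in λ. Evaluating at λ=0 and λ=1:
  2·[EYT] = 23/20,   2·[UCT] = 3/4·λ
So [EYT]:[UCT] = (23/20) / (3/4·λ). Setting this equal to 92/45:
  23/20 = 92/45·(3/4·λ)  ⇒  λ = 3/4
Then r = λ/(1−λ) = (3/4)/(1/4) = 3. Check: with r = 3, U = (3/4, -11/16) and [EYT]:[UCT] = 92/45 as required.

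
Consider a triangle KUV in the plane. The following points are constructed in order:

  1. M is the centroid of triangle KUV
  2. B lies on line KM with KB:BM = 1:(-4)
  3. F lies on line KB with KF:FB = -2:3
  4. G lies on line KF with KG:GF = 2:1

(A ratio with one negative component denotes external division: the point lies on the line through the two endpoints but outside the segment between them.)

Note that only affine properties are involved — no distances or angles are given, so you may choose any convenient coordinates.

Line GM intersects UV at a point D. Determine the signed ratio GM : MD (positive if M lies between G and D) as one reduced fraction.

GM:MD = 10/9

Assign K = (0, 0), U = (1, 0), V = (0, 1) — the answer is frame-independent, so this choice is without loss of generality.
1. M is the centroid of triangle KUV ⇒ M = (1/3, 1/3)
2. B lies on line KM with KB:BM = 1:(-4) ⇒ B = (-1/9, -1/9)
3. F lies on line KB with KF:FB = -2:3 ⇒ F = (2/9, 2/9)
4. G lies on line KF with KG:GF = 2:1 ⇒ G = (4/27, 4/27)
line GM meets UV at D = (1/2, 1/2)
M = G + t·(D−G) with t = 10/19, so GM:MD = 10/19:9/19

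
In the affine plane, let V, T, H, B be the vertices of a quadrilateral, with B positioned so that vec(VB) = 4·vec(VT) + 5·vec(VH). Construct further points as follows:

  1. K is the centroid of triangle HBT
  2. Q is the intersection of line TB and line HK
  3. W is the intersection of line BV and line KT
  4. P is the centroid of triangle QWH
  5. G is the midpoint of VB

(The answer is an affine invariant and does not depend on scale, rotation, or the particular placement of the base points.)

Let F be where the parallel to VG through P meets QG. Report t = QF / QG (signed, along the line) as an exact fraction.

Choose coordinates V = (0, 0), T = (1, 0), H = (0, 1), B = (4, 5).
1. K is the centroid of triangle HBT ⇒ K = (5/3, 2)
2. Q is the intersection of line TB and line HK ⇒ Q = (5/2, 5/2)
3. W is the intersection of line BV and line KT ⇒ W = (12/7, 15/7)
4. P is the centroid of triangle QWH ⇒ P = (59/42, 79/42)
5. G is the midpoint of VB ⇒ G = (2, 5/2)
through P parallel to VG: direction (2, 5/2); meets QG at F = (19/10, 5/2)
F = Q + t·(G−Q) with t = 6/5

t = 6/5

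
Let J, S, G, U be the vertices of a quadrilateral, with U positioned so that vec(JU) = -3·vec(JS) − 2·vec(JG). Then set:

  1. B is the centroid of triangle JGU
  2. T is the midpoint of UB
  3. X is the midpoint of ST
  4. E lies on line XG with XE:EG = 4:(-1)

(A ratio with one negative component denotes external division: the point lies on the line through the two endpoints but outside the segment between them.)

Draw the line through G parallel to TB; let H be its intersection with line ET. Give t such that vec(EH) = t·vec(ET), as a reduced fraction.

Choose coordinates J = (0, 0), S = (1, 0), G = (0, 1), U = (-3, -2).
1. B is the centroid of triangle JGU ⇒ B = (-1, -1/3)
2. T is the midpoint of UB ⇒ T = (-2, -7/6)
3. X is the midpoint of ST ⇒ X = (-1/2, -7/12)
4. E lies on line XG with XE:EG = 4:(-1) ⇒ E = (1/6, 55/36)
through G parallel to TB: direction (1, 5/6); meets ET at H = (-25/32, 67/192)
H = E + t·(T−E) with t = 7/16

t = 7/16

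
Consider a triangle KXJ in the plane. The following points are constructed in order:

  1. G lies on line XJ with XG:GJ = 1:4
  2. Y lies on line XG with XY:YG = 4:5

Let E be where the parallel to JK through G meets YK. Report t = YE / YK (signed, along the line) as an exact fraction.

t = 5/41

Assign K = (0, 0), X = (1, 0), J = (0, 1) — the answer is frame-independent, so this choice is without loss of generality.
1. G lies on line XJ with XG:GJ = 1:4 ⇒ G = (4/5, 1/5)
2. Y lies on line XG with XY:YG = 4:5 ⇒ Y = (41/45, 4/45)
through G parallel to JK: direction (0, -1); meets YK at E = (4/5, 16/205)
E = Y + t·(K−Y) with t = 5/41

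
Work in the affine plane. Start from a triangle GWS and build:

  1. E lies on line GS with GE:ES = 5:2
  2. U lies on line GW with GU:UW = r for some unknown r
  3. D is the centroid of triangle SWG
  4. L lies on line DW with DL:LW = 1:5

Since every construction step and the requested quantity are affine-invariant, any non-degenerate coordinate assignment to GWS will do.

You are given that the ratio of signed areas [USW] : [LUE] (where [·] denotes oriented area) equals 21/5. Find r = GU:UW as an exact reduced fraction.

Set G = (0, 0), W = (1, 0), S = (0, 1); any affine frame gives the same invariant.
1. E lies on line GS with GE:ES = 5:2 ⇒ E = (0, 5/7)
2. With GU:UW = r, write λ = r/(r+1) so U = G + λ·(W−G); U is affine-linear in λ
3. D is the centroid of triangle SWG ⇒ D = (1/3, 1/3)
4. L lies on line DW with DL:LW = 1:5 ⇒ L = (4/9, 5/18)
Every point depending on U is an affine combination of U and λ-independent points, so each such coordinate is linear in λ; the λ² term in each signed area is a multiple of (W−G)×(W−G) = 0, so 2·[USW] and 2·[LUE] are each linear in λ. Evaluating at λ=0 and λ=1:
  2·[USW] = λ − 1,   2·[LUE] = 55/126·λ − 20/63
So [USW]:[LUE] = (λ − 1) / (55/126·λ − 20/63). Setting this equal to 21/5:
  λ − 1 = 21/5·(55/126·λ − 20/63)  ⇒  λ = 2/5
Then r = λ/(1−λ) = (2/5)/(3/5) = 2/3. Check: with r = 2/3, U = (2/5, 0) and [USW]:[LUE] = 21/5 as required.

r = 2/3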